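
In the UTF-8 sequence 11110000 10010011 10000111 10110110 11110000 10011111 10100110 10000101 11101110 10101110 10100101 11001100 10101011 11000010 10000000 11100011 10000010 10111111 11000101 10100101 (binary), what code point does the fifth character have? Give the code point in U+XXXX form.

Offset 0: leading byte 0xF0 = 11110000 → 4-byte char #1 = F0 93 87 B6.
Offset 4: leading byte 0xF0 = 11110000 → 4-byte char #2 = F0 9F A6 85.
Offset 8: leading byte 0xEE = 11101110 → 3-byte char #3 = EE AE A5.
Offset 11: leading byte 0xCC = 11001100 → 2-byte char #4 = CC AB.
Offset 13: leading byte 0xC2 = 11000010 → 2-byte char #5 = C2 80.
Leading byte 0xC2 = 11000010 matches 110xxxxx → 2-byte sequence.
Byte 1: 0xC2 = 11000010, payload 00010 (5 bits).
Byte 2: 0x80 = 10000000 (10xxxxxx ✓), payload 000000.
Concatenate: 00010000000 = 0x80 (11 bits → U+0080).

U+0080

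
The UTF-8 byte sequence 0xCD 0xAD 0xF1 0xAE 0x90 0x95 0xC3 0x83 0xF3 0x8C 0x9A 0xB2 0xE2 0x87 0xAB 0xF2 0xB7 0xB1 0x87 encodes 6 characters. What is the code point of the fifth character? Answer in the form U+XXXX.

Offset 0: leading byte 0xCD = 11001101 → 2-byte char #1 = CD AD.
Offset 2: leading byte 0xF1 = 11110001 → 4-byte char #2 = F1 AE 90 95.
Offset 6: leading byte 0xC3 = 11000011 → 2-byte char #3 = C3 83.
Offset 8: leading byte 0xF3 = 11110011 → 4-byte char #4 = F3 8C 9A B2.
Offset 12: leading byte 0xE2 = 11100010 → 3-byte char #5 = E2 87 AB.
Leading byte 0xE2 = 11100010 matches 1110xxxx → 3-byte sequence.
Byte 1: 0xE2 = 11100010, payload 0010 (4 bits).
Byte 2: 0x87 = 10000111 (10xxxxxx ✓), payload 000111.
Byte 3: 0xAB = 10101011 (10xxxxxx ✓), payload 101011.
Concatenate: 0010000111101011 = 0x21EB (16 bits → U+21EB).

U+21EB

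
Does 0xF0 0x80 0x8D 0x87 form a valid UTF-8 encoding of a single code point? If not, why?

Leading byte 0xF0 = 11110000 → 4-byte form.
Continuation bytes all match 10xxxxxx. Payload decodes to 0x347.
But 0x347 < 0x10000, the minimum for a 4-byte sequence — this is an overlong encoding.

invalid (overlong encoding)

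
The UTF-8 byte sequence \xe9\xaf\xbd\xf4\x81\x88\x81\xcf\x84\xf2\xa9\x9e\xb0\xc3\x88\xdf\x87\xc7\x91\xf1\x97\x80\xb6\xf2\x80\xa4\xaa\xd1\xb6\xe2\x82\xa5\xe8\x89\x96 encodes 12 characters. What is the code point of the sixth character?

U+07C7

Offset 0: leading byte 0xE9 = 11101001 → 3-byte char #1 = E9 AF BD.
Offset 3: leading byte 0xF4 = 11110100 → 4-byte char #2 = F4 81 88 81.
Offset 7: leading byte 0xCF = 11001111 → 2-byte char #3 = CF 84.
Offset 9: leading byte 0xF2 = 11110010 → 4-byte char #4 = F2 A9 9E B0.
Offset 13: leading byte 0xC3 = 11000011 → 2-byte char #5 = C3 88.
Offset 15: leading byte 0xDF = 11011111 → 2-byte char #6 = DF 87.
Leading byte 0xDF = 11011111 matches 110xxxxx → 2-byte sequence.
Byte 1: 0xDF = 11011111, payload 11111 (5 bits).
Byte 2: 0x87 = 10000111 (10xxxxxx ✓), payload 000111.
Concatenate: 11111000111 = 0x7C7 (11 bits → U+07C7).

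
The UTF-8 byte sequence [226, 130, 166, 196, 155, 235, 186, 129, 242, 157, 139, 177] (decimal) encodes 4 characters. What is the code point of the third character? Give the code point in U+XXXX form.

Offset 0: leading byte 0xE2 = 11100010 → 3-byte char #1 = E2 82 A6.
Offset 3: leading byte 0xC4 = 11000100 → 2-byte char #2 = C4 9B.
Offset 5: leading byte 0xEB = 11101011 → 3-byte char #3 = EB BA 81.
Leading byte 0xEB = 11101011 matches 1110xxxx → 3-byte sequence.
Byte 1: 0xEB = 11101011, payload 1011 (4 bits).
Byte 2: 0xBA = 10111010 (10xxxxxx ✓), payload 111010.
Byte 3: 0x81 = 10000001 (10xxxxxx ✓), payload 000001.
Concatenate: 1011111010000001 = 0xBE81 (16 bits → U+BE81).

U+BE81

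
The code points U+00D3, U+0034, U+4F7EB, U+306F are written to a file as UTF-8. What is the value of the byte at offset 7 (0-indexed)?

U+00D3 → 2-byte form C3 93 at offsets 0–1.
U+0034 → 1-byte form 34 at offsets 2–2.
U+4F7EB → 4-byte form F1 8F 9F AB at offsets 3–6.
U+306F → 3-byte form E3 81 AF at offsets 7–9.
Offset 7 falls in char 4's range; it's byte 1 of E3 81 AF = 0xE3.

0xE3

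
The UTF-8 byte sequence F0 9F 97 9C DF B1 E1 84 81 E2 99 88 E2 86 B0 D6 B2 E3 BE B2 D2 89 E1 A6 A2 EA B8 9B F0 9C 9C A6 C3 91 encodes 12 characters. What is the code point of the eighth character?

U+0489

Offset 0: leading byte 0xF0 = 11110000 → 4-byte char #1 = F0 9F 97 9C.
Offset 4: leading byte 0xDF = 11011111 → 2-byte char #2 = DF B1.
Offset 6: leading byte 0xE1 = 11100001 → 3-byte char #3 = E1 84 81.
Offset 9: leading byte 0xE2 = 11100010 → 3-byte char #4 = E2 99 88.
Offset 12: leading byte 0xE2 = 11100010 → 3-byte char #5 = E2 86 B0.
Offset 15: leading byte 0xD6 = 11010110 → 2-byte char #6 = D6 B2.
Offset 17: leading byte 0xE3 = 11100011 → 3-byte char #7 = E3 BE B2.
Offset 20: leading byte 0xD2 = 11010010 → 2-byte char #8 = D2 89.
Leading byte 0xD2 = 11010010 matches 110xxxxx → 2-byte sequence.
Byte 1: 0xD2 = 11010010, payload 10010 (5 bits).
Byte 2: 0x89 = 10001001 (10xxxxxx ✓), payload 001001.
Concatenate: 10010001001 = 0x489 (11 bits → U+0489).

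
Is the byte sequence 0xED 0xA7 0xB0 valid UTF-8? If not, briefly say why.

invalid (encodes a surrogate (U+D800–U+DFFF))

Structurally a 3-byte sequence; payload = 0xD9F0.
But 0xD9F0 is in U+D800–U+DFFF, the surrogate range. Surrogates are not Unicode scalar values and are forbidden in UTF-8.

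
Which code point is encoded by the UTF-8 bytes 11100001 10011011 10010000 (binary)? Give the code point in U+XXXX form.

U+16D0

Leading byte 0xE1 = 11100001 matches 1110xxxx → 3-byte sequence.
Byte 1: 0xE1 = 11100001, payload 0001 (4 bits).
Byte 2: 0x9B = 10011011 (10xxxxxx ✓), payload 011011.
Byte 3: 0x90 = 10010000 (10xxxxxx ✓), payload 010000.
Concatenate: 0001011011010000 = 0x16D0 (16 bits → U+16D0).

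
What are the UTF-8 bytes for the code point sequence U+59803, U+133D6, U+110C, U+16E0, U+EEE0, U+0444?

F1 99 A0 83 F0 93 8F 96 E1 84 8C E1 9B A0 EE BB A0 D1 84

U+59803: 4-byte form → F1 99 A0 83.
U+133D6: 4-byte form → F0 93 8F 96.
U+110C: 3-byte form → E1 84 8C.
U+16E0: 3-byte form → E1 9B A0.
U+EEE0: 3-byte form → EE BB A0.
U+0444: 2-byte form → D1 84.
Concatenated (19 bytes): F1 99 A0 83 F0 93 8F 96 E1 84 8C E1 9B A0 EE BB A0 D1 84.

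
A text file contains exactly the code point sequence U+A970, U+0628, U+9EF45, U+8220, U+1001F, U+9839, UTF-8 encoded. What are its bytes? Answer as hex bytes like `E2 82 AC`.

EA A5 B0 D8 A8 F2 9E BD 85 E8 88 A0 F0 90 80 9F E9 A0 B9

U+A970: 3-byte form → EA A5 B0.
U+0628: 2-byte form → D8 A8.
U+9EF45: 4-byte form → F2 9E BD 85.
U+8220: 3-byte form → E8 88 A0.
U+1001F: 4-byte form → F0 90 80 9F.
U+9839: 3-byte form → E9 A0 B9.
Concatenated (19 bytes): EA A5 B0 D8 A8 F2 9E BD 85 E8 88 A0 F0 90 80 9F E9 A0 B9.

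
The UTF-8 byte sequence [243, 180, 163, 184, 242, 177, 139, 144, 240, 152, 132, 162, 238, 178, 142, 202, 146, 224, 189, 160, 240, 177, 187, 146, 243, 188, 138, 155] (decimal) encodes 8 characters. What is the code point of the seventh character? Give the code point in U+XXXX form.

U+31ED2

Offset 0: leading byte 0xF3 = 11110011 → 4-byte char #1 = F3 B4 A3 B8.
Offset 4: leading byte 0xF2 = 11110010 → 4-byte char #2 = F2 B1 8B 90.
Offset 8: leading byte 0xF0 = 11110000 → 4-byte char #3 = F0 98 84 A2.
Offset 12: leading byte 0xEE = 11101110 → 3-byte char #4 = EE B2 8E.
Offset 15: leading byte 0xCA = 11001010 → 2-byte char #5 = CA 92.
Offset 17: leading byte 0xE0 = 11100000 → 3-byte char #6 = E0 BD A0.
Offset 20: leading byte 0xF0 = 11110000 → 4-byte char #7 = F0 B1 BB 92.
Leading byte 0xF0 = 11110000 matches 11110xxx → 4-byte sequence.
Byte 1: 0xF0 = 11110000, payload 000 (3 bits).
Byte 2: 0xB1 = 10110001 (10xxxxxx ✓), payload 110001.
Byte 3: 0xBB = 10111011 (10xxxxxx ✓), payload 111011.
Byte 4: 0x92 = 10010010 (10xxxxxx ✓), payload 010010.
Concatenate: 000110001111011010010 = 0x31ED2 (21 bits → U+31ED2).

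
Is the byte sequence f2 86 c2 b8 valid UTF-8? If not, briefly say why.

Leading byte 0xF2 = 11110010 → 4-byte form.
Byte 3 is 0xC2 = 11000010, which is not 10xxxxxx — expected a continuation byte.

invalid (non-continuation byte where continuation expected)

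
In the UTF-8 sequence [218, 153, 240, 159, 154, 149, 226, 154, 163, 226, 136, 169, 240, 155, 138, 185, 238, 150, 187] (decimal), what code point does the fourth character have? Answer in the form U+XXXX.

Offset 0: leading byte 0xDA = 11011010 → 2-byte char #1 = DA 99.
Offset 2: leading byte 0xF0 = 11110000 → 4-byte char #2 = F0 9F 9A 95.
Offset 6: leading byte 0xE2 = 11100010 → 3-byte char #3 = E2 9A A3.
Offset 9: leading byte 0xE2 = 11100010 → 3-byte char #4 = E2 88 A9.
Leading byte 0xE2 = 11100010 matches 1110xxxx → 3-byte sequence.
Byte 1: 0xE2 = 11100010, payload 0010 (4 bits).
Byte 2: 0x88 = 10001000 (10xxxxxx ✓), payload 001000.
Byte 3: 0xA9 = 10101001 (10xxxxxx ✓), payload 101001.
Concatenate: 0010001000101001 = 0x2229 (16 bits → U+2229).

U+2229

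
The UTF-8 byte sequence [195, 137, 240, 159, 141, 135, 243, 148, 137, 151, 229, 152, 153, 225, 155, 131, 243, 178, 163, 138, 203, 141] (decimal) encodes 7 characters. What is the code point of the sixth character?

Offset 0: leading byte 0xC3 = 11000011 → 2-byte char #1 = C3 89.
Offset 2: leading byte 0xF0 = 11110000 → 4-byte char #2 = F0 9F 8D 87.
Offset 6: leading byte 0xF3 = 11110011 → 4-byte char #3 = F3 94 89 97.
Offset 10: leading byte 0xE5 = 11100101 → 3-byte char #4 = E5 98 99.
Offset 13: leading byte 0xE1 = 11100001 → 3-byte char #5 = E1 9B 83.
Offset 16: leading byte 0xF3 = 11110011 → 4-byte char #6 = F3 B2 A3 8A.
Leading byte 0xF3 = 11110011 matches 11110xxx → 4-byte sequence.
Byte 1: 0xF3 = 11110011, payload 011 (3 bits).
Byte 2: 0xB2 = 10110010 (10xxxxxx ✓), payload 110010.
Byte 3: 0xA3 = 10100011 (10xxxxxx ✓), payload 100011.
Byte 4: 0x8A = 10001010 (10xxxxxx ✓), payload 001010.
Concatenate: 011110010100011001010 = 0xF28CA (21 bits → U+F28CA).

U+F28CA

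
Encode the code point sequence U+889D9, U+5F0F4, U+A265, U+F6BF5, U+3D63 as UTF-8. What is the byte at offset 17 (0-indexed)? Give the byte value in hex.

0xA3

U+889D9 → 4-byte form F2 88 A7 99 at offsets 0–3.
U+5F0F4 → 4-byte form F1 9F 83 B4 at offsets 4–7.
U+A265 → 3-byte form EA 89 A5 at offsets 8–10.
U+F6BF5 → 4-byte form F3 B6 AF B5 at offsets 11–14.
U+3D63 → 3-byte form E3 B5 A3 at offsets 15–17.
Offset 17 falls in char 5's range; it's byte 3 of E3 B5 A3 = 0xA3.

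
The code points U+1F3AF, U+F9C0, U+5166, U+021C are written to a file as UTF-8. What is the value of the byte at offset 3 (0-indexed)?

U+1F3AF → 4-byte form F0 9F 8E AF at offsets 0–3.
Offset 3 falls in char 1's range; it's byte 4 of F0 9F 8E AF = 0xAF.

0xAF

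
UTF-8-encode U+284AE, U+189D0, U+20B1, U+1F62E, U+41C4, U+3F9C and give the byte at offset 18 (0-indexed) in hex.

U+284AE → 4-byte form F0 A8 92 AE at offsets 0–3.
U+189D0 → 4-byte form F0 98 A7 90 at offsets 4–7.
U+20B1 → 3-byte form E2 82 B1 at offsets 8–10.
U+1F62E → 4-byte form F0 9F 98 AE at offsets 11–14.
U+41C4 → 3-byte form E4 87 84 at offsets 15–17.
U+3F9C → 3-byte form E3 BE 9C at offsets 18–20.
Offset 18 falls in char 6's range; it's byte 1 of E3 BE 9C = 0xE3.

0xE3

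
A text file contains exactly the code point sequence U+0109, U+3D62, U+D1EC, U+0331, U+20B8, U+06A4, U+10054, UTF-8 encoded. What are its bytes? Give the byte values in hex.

U+0109: 2-byte form → C4 89.
U+3D62: 3-byte form → E3 B5 A2.
U+D1EC: 3-byte form → ED 87 AC.
U+0331: 2-byte form → CC B1.
U+20B8: 3-byte form → E2 82 B8.
U+06A4: 2-byte form → DA A4.
U+10054: 4-byte form → F0 90 81 94.
Concatenated (19 bytes): C4 89 E3 B5 A2 ED 87 AC CC B1 E2 82 B8 DA A4 F0 90 81 94.

C4 89 E3 B5 A2 ED 87 AC CC B1 E2 82 B8 DA A4 F0 90 81 94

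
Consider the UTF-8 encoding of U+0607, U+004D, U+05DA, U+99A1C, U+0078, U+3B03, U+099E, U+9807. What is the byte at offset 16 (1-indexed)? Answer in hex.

0x9E

1-indexed offset 16 is 0-indexed offset 15.
U+0607 → 2-byte form D8 87 at offsets 0–1.
U+004D → 1-byte form 4D at offsets 2–2.
U+05DA → 2-byte form D7 9A at offsets 3–4.
U+99A1C → 4-byte form F2 99 A8 9C at offsets 5–8.
U+0078 → 1-byte form 78 at offsets 9–9.
U+3B03 → 3-byte form E3 AC 83 at offsets 10–12.
U+099E → 3-byte form E0 A6 9E at offsets 13–15.
Offset 15 falls in char 7's range; it's byte 3 of E0 A6 9E = 0x9E.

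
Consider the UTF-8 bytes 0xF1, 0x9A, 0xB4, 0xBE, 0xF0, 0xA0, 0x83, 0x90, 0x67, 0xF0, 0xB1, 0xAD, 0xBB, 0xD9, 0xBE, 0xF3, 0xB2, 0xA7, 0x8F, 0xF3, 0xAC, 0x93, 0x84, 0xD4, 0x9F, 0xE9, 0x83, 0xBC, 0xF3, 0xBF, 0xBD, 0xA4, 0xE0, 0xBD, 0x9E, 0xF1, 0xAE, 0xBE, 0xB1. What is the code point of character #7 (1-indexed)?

U+EC4C4

Offset 0: leading byte 0xF1 = 11110001 → 4-byte char #1 = F1 9A B4 BE.
Offset 4: leading byte 0xF0 = 11110000 → 4-byte char #2 = F0 A0 83 90.
Offset 8: leading byte 0x67 = 01100111 → 1-byte char #3 = 67.
Offset 9: leading byte 0xF0 = 11110000 → 4-byte char #4 = F0 B1 AD BB.
Offset 13: leading byte 0xD9 = 11011001 → 2-byte char #5 = D9 BE.
Offset 15: leading byte 0xF3 = 11110011 → 4-byte char #6 = F3 B2 A7 8F.
Offset 19: leading byte 0xF3 = 11110011 → 4-byte char #7 = F3 AC 93 84.
Leading byte 0xF3 = 11110011 matches 11110xxx → 4-byte sequence.
Byte 1: 0xF3 = 11110011, payload 011 (3 bits).
Byte 2: 0xAC = 10101100 (10xxxxxx ✓), payload 101100.
Byte 3: 0x93 = 10010011 (10xxxxxx ✓), payload 010011.
Byte 4: 0x84 = 10000100 (10xxxxxx ✓), payload 000100.
Concatenate: 011101100010011000100 = 0xEC4C4 (21 bits → U+EC4C4).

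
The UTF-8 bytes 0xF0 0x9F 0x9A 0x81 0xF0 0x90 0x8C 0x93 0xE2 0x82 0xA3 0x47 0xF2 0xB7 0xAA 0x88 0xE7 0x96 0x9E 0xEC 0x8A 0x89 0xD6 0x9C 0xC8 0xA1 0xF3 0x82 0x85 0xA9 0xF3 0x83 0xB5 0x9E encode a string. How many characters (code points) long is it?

Byte at offset 0: 0xF0 = 11110000 → 4-byte char (#1). Advance 4.
Byte at offset 4: 0xF0 = 11110000 → 4-byte char (#2). Advance 4.
Byte at offset 8: 0xE2 = 11100010 → 3-byte char (#3). Advance 3.
Byte at offset 11: 0x47 = 01000111 → 1-byte char (#4). Advance 1.
Byte at offset 12: 0xF2 = 11110010 → 4-byte char (#5). Advance 4.
Byte at offset 16: 0xE7 = 11100111 → 3-byte char (#6). Advance 3.
Byte at offset 19: 0xEC = 11101100 → 3-byte char (#7). Advance 3.
Byte at offset 22: 0xD6 = 11010110 → 2-byte char (#8). Advance 2.
Byte at offset 24: 0xC8 = 11001000 → 2-byte char (#9). Advance 2.
Byte at offset 26: 0xF3 = 11110011 → 4-byte char (#10). Advance 4.
Byte at offset 30: 0xF3 = 11110011 → 4-byte char (#11). Advance 4.
Reached end at offset 34 after 11 code points.

11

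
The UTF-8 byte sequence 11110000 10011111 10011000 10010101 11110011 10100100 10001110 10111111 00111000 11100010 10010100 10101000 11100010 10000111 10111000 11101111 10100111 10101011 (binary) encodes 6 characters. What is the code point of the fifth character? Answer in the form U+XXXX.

Offset 0: leading byte 0xF0 = 11110000 → 4-byte char #1 = F0 9F 98 95.
Offset 4: leading byte 0xF3 = 11110011 → 4-byte char #2 = F3 A4 8E BF.
Offset 8: leading byte 0x38 = 00111000 → 1-byte char #3 = 38.
Offset 9: leading byte 0xE2 = 11100010 → 3-byte char #4 = E2 94 A8.
Offset 12: leading byte 0xE2 = 11100010 → 3-byte char #5 = E2 87 B8.
Leading byte 0xE2 = 11100010 matches 1110xxxx → 3-byte sequence.
Byte 1: 0xE2 = 11100010, payload 0010 (4 bits).
Byte 2: 0x87 = 10000111 (10xxxxxx ✓), payload 000111.
Byte 3: 0xB8 = 10111000 (10xxxxxx ✓), payload 111000.
Concatenate: 0010000111111000 = 0x21F8 (16 bits → U+21F8).

U+21F8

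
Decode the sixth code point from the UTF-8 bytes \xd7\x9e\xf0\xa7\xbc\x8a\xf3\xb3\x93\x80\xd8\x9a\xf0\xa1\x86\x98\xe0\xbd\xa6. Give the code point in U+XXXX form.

U+0F66

Offset 0: leading byte 0xD7 = 11010111 → 2-byte char #1 = D7 9E.
Offset 2: leading byte 0xF0 = 11110000 → 4-byte char #2 = F0 A7 BC 8A.
Offset 6: leading byte 0xF3 = 11110011 → 4-byte char #3 = F3 B3 93 80.
Offset 10: leading byte 0xD8 = 11011000 → 2-byte char #4 = D8 9A.
Offset 12: leading byte 0xF0 = 11110000 → 4-byte char #5 = F0 A1 86 98.
Offset 16: leading byte 0xE0 = 11100000 → 3-byte char #6 = E0 BD A6.
Leading byte 0xE0 = 11100000 matches 1110xxxx → 3-byte sequence.
Byte 1: 0xE0 = 11100000, payload 0000 (4 bits).
Byte 2: 0xBD = 10111101 (10xxxxxx ✓), payload 111101.
Byte 3: 0xA6 = 10100110 (10xxxxxx ✓), payload 100110.
Concatenate: 0000111101100110 = 0xF66 (16 bits → U+0F66).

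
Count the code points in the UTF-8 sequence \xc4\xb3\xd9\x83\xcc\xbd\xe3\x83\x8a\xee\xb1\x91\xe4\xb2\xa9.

Byte at offset 0: 0xC4 = 11000100 → 2-byte char (#1). Advance 2.
Byte at offset 2: 0xD9 = 11011001 → 2-byte char (#2). Advance 2.
Byte at offset 4: 0xCC = 11001100 → 2-byte char (#3). Advance 2.
Byte at offset 6: 0xE3 = 11100011 → 3-byte char (#4). Advance 3.
Byte at offset 9: 0xEE = 11101110 → 3-byte char (#5). Advance 3.
Byte at offset 12: 0xE4 = 11100100 → 3-byte char (#6). Advance 3.
Reached end at offset 15 after 6 code points.

6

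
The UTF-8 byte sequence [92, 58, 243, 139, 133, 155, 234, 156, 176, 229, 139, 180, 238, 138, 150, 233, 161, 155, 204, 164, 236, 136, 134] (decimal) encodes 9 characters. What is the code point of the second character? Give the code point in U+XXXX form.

Offset 0: leading byte 0x5C = 01011100 → 1-byte char #1 = 5C.
Offset 1: leading byte 0x3A = 00111010 → 1-byte char #2 = 3A.
Leading byte 0x3A = 00111010 matches 0xxxxxxx → 1-byte sequence.
Byte 1: 0x3A = 00111010, payload 0111010 (7 bits).
Concatenate: 0111010 = 0x3A (7 bits → U+003A).

U+003A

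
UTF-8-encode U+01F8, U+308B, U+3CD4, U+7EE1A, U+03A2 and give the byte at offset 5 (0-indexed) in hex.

0xE3

U+01F8 → 2-byte form C7 B8 at offsets 0–1.
U+308B → 3-byte form E3 82 8B at offsets 2–4.
U+3CD4 → 3-byte form E3 B3 94 at offsets 5–7.
Offset 5 falls in char 3's range; it's byte 1 of E3 B3 94 = 0xE3.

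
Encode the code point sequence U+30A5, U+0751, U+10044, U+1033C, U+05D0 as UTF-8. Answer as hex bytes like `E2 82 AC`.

U+30A5: 3-byte form → E3 82 A5.
U+0751: 2-byte form → DD 91.
U+10044: 4-byte form → F0 90 81 84.
U+1033C: 4-byte form → F0 90 8C BC.
U+05D0: 2-byte form → D7 90.
Concatenated (15 bytes): E3 82 A5 DD 91 F0 90 81 84 F0 90 8C BC D7 90.

E3 82 A5 DD 91 F0 90 81 84 F0 90 8C BC D7 90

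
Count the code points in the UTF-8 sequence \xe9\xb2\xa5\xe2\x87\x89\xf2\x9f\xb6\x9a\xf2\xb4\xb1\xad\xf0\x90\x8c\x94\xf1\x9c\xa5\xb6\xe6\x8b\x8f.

Byte at offset 0: 0xE9 = 11101001 → 3-byte char (#1). Advance 3.
Byte at offset 3: 0xE2 = 11100010 → 3-byte char (#2). Advance 3.
Byte at offset 6: 0xF2 = 11110010 → 4-byte char (#3). Advance 4.
Byte at offset 10: 0xF2 = 11110010 → 4-byte char (#4). Advance 4.
Byte at offset 14: 0xF0 = 11110000 → 4-byte char (#5). Advance 4.
Byte at offset 18: 0xF1 = 11110001 → 4-byte char (#6). Advance 4.
Byte at offset 22: 0xE6 = 11100110 → 3-byte char (#7). Advance 3.
Reached end at offset 25 after 7 code points.

7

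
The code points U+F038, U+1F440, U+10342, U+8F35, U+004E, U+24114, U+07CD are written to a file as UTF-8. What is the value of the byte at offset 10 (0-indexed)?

0x82

U+F038 → 3-byte form EF 80 B8 at offsets 0–2.
U+1F440 → 4-byte form F0 9F 91 80 at offsets 3–6.
U+10342 → 4-byte form F0 90 8D 82 at offsets 7–10.
Offset 10 falls in char 3's range; it's byte 4 of F0 90 8D 82 = 0x82.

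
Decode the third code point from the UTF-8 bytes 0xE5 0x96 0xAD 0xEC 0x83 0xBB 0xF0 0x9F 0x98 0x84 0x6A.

Offset 0: leading byte 0xE5 = 11100101 → 3-byte char #1 = E5 96 AD.
Offset 3: leading byte 0xEC = 11101100 → 3-byte char #2 = EC 83 BB.
Offset 6: leading byte 0xF0 = 11110000 → 4-byte char #3 = F0 9F 98 84.
Leading byte 0xF0 = 11110000 matches 11110xxx → 4-byte sequence.
Byte 1: 0xF0 = 11110000, payload 000 (3 bits).
Byte 2: 0x9F = 10011111 (10xxxxxx ✓), payload 011111.
Byte 3: 0x98 = 10011000 (10xxxxxx ✓), payload 011000.
Byte 4: 0x84 = 10000100 (10xxxxxx ✓), payload 000100.
Concatenate: 000011111011000000100 = 0x1F604 (21 bits → U+1F604).

U+1F604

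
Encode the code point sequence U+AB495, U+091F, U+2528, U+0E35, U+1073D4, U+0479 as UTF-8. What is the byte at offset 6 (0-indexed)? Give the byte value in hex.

U+AB495 → 4-byte form F2 AB 92 95 at offsets 0–3.
U+091F → 3-byte form E0 A4 9F at offsets 4–6.
Offset 6 falls in char 2's range; it's byte 3 of E0 A4 9F = 0x9F.

0x9F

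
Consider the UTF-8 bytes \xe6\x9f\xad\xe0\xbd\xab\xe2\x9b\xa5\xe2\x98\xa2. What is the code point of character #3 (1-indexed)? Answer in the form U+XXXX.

U+26E5

Offset 0: leading byte 0xE6 = 11100110 → 3-byte char #1 = E6 9F AD.
Offset 3: leading byte 0xE0 = 11100000 → 3-byte char #2 = E0 BD AB.
Offset 6: leading byte 0xE2 = 11100010 → 3-byte char #3 = E2 9B A5.
Leading byte 0xE2 = 11100010 matches 1110xxxx → 3-byte sequence.
Byte 1: 0xE2 = 11100010, payload 0010 (4 bits).
Byte 2: 0x9B = 10011011 (10xxxxxx ✓), payload 011011.
Byte 3: 0xA5 = 10100101 (10xxxxxx ✓), payload 100101.
Concatenate: 0010011011100101 = 0x26E5 (16 bits → U+26E5).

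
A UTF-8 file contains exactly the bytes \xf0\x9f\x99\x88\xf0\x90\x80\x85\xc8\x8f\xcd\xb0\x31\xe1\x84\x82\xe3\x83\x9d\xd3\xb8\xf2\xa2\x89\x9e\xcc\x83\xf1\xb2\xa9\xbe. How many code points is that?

11

Byte at offset 0: 0xF0 = 11110000 → 4-byte char (#1). Advance 4.
Byte at offset 4: 0xF0 = 11110000 → 4-byte char (#2). Advance 4.
Byte at offset 8: 0xC8 = 11001000 → 2-byte char (#3). Advance 2.
Byte at offset 10: 0xCD = 11001101 → 2-byte char (#4). Advance 2.
Byte at offset 12: 0x31 = 00110001 → 1-byte char (#5). Advance 1.
Byte at offset 13: 0xE1 = 11100001 → 3-byte char (#6). Advance 3.
Byte at offset 16: 0xE3 = 11100011 → 3-byte char (#7). Advance 3.
Byte at offset 19: 0xD3 = 11010011 → 2-byte char (#8). Advance 2.
Byte at offset 21: 0xF2 = 11110010 → 4-byte char (#9). Advance 4.
Byte at offset 25: 0xCC = 11001100 → 2-byte char (#10). Advance 2.
Byte at offset 27: 0xF1 = 11110001 → 4-byte char (#11). Advance 4.
Reached end at offset 31 after 11 code points.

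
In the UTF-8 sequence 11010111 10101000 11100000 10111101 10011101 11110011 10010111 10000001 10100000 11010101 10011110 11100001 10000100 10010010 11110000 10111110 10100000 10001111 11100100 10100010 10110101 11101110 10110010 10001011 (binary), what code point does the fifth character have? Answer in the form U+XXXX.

U+1112

Offset 0: leading byte 0xD7 = 11010111 → 2-byte char #1 = D7 A8.
Offset 2: leading byte 0xE0 = 11100000 → 3-byte char #2 = E0 BD 9D.
Offset 5: leading byte 0xF3 = 11110011 → 4-byte char #3 = F3 97 81 A0.
Offset 9: leading byte 0xD5 = 11010101 → 2-byte char #4 = D5 9E.
Offset 11: leading byte 0xE1 = 11100001 → 3-byte char #5 = E1 84 92.
Leading byte 0xE1 = 11100001 matches 1110xxxx → 3-byte sequence.
Byte 1: 0xE1 = 11100001, payload 0001 (4 bits).
Byte 2: 0x84 = 10000100 (10xxxxxx ✓), payload 000100.
Byte 3: 0x92 = 10010010 (10xxxxxx ✓), payload 010010.
Concatenate: 0001000100010010 = 0x1112 (16 bits → U+1112).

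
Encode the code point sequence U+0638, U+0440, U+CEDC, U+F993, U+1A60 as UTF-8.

U+0638: 2-byte form → D8 B8.
U+0440: 2-byte form → D1 80.
U+CEDC: 3-byte form → EC BB 9C.
U+F993: 3-byte form → EF A6 93.
U+1A60: 3-byte form → E1 A9 A0.
Concatenated (13 bytes): D8 B8 D1 80 EC BB 9C EF A6 93 E1 A9 A0.

D8 B8 D1 80 EC BB 9C EF A6 93 E1 A9 A0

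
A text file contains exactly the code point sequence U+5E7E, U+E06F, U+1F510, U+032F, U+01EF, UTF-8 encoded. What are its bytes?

E5 B9 BE EE 81 AF F0 9F 94 90 CC AF C7 AF

U+5E7E: 3-byte form → E5 B9 BE.
U+E06F: 3-byte form → EE 81 AF.
U+1F510: 4-byte form → F0 9F 94 90.
U+032F: 2-byte form → CC AF.
U+01EF: 2-byte form → C7 AF.
Concatenated (14 bytes): E5 B9 BE EE 81 AF F0 9F 94 90 CC AF C7 AF.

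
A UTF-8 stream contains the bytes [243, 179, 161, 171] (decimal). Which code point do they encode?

U+F386B

Leading byte 0xF3 = 11110011 matches 11110xxx → 4-byte sequence.
Byte 1: 0xF3 = 11110011, payload 011 (3 bits).
Byte 2: 0xB3 = 10110011 (10xxxxxx ✓), payload 110011.
Byte 3: 0xA1 = 10100001 (10xxxxxx ✓), payload 100001.
Byte 4: 0xAB = 10101011 (10xxxxxx ✓), payload 101011.
Concatenate: 011110011100001101011 = 0xF386B (21 bits → U+F386B).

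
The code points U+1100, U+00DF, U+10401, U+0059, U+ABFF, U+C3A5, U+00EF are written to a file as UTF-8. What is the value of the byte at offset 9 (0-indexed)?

0x59

U+1100 → 3-byte form E1 84 80 at offsets 0–2.
U+00DF → 2-byte form C3 9F at offsets 3–4.
U+10401 → 4-byte form F0 90 90 81 at offsets 5–8.
U+0059 → 1-byte form 59 at offsets 9–9.
Offset 9 falls in char 4's range; it's byte 1 of 59 = 0x59.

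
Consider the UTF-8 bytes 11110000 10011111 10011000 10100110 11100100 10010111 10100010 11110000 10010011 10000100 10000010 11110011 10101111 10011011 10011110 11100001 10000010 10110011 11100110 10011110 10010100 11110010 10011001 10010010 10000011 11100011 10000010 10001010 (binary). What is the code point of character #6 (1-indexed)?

U+6794

Offset 0: leading byte 0xF0 = 11110000 → 4-byte char #1 = F0 9F 98 A6.
Offset 4: leading byte 0xE4 = 11100100 → 3-byte char #2 = E4 97 A2.
Offset 7: leading byte 0xF0 = 11110000 → 4-byte char #3 = F0 93 84 82.
Offset 11: leading byte 0xF3 = 11110011 → 4-byte char #4 = F3 AF 9B 9E.
Offset 15: leading byte 0xE1 = 11100001 → 3-byte char #5 = E1 82 B3.
Offset 18: leading byte 0xE6 = 11100110 → 3-byte char #6 = E6 9E 94.
Leading byte 0xE6 = 11100110 matches 1110xxxx → 3-byte sequence.
Byte 1: 0xE6 = 11100110, payload 0110 (4 bits).
Byte 2: 0x9E = 10011110 (10xxxxxx ✓), payload 011110.
Byte 3: 0x94 = 10010100 (10xxxxxx ✓), payload 010100.
Concatenate: 0110011110010100 = 0x6794 (16 bits → U+6794).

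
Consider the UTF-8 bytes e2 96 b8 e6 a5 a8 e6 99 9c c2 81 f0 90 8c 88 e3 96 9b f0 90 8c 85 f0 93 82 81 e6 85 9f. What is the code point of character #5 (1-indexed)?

U+10308

Offset 0: leading byte 0xE2 = 11100010 → 3-byte char #1 = E2 96 B8.
Offset 3: leading byte 0xE6 = 11100110 → 3-byte char #2 = E6 A5 A8.
Offset 6: leading byte 0xE6 = 11100110 → 3-byte char #3 = E6 99 9C.
Offset 9: leading byte 0xC2 = 11000010 → 2-byte char #4 = C2 81.
Offset 11: leading byte 0xF0 = 11110000 → 4-byte char #5 = F0 90 8C 88.
Leading byte 0xF0 = 11110000 matches 11110xxx → 4-byte sequence.
Byte 1: 0xF0 = 11110000, payload 000 (3 bits).
Byte 2: 0x90 = 10010000 (10xxxxxx ✓), payload 010000.
Byte 3: 0x8C = 10001100 (10xxxxxx ✓), payload 001100.
Byte 4: 0x88 = 10001000 (10xxxxxx ✓), payload 001000.
Concatenate: 000010000001100001000 = 0x10308 (21 bits → U+10308).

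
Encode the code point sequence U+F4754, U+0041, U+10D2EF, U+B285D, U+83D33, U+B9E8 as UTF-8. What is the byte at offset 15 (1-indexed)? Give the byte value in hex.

0x83

1-indexed offset 15 is 0-indexed offset 14.
U+F4754 → 4-byte form F3 B4 9D 94 at offsets 0–3.
U+0041 → 1-byte form 41 at offsets 4–4.
U+10D2EF → 4-byte form F4 8D 8B AF at offsets 5–8.
U+B285D → 4-byte form F2 B2 A1 9D at offsets 9–12.
U+83D33 → 4-byte form F2 83 B4 B3 at offsets 13–16.
Offset 14 falls in char 5's range; it's byte 2 of F2 83 B4 B3 = 0x83.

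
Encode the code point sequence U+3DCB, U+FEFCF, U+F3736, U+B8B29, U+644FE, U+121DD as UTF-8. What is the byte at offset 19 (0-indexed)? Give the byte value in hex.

U+3DCB → 3-byte form E3 B7 8B at offsets 0–2.
U+FEFCF → 4-byte form F3 BE BF 8F at offsets 3–6.
U+F3736 → 4-byte form F3 B3 9C B6 at offsets 7–10.
U+B8B29 → 4-byte form F2 B8 AC A9 at offsets 11–14.
U+644FE → 4-byte form F1 A4 93 BE at offsets 15–18.
U+121DD → 4-byte form F0 92 87 9D at offsets 19–22.
Offset 19 falls in char 6's range; it's byte 1 of F0 92 87 9D = 0xF0.

0xF0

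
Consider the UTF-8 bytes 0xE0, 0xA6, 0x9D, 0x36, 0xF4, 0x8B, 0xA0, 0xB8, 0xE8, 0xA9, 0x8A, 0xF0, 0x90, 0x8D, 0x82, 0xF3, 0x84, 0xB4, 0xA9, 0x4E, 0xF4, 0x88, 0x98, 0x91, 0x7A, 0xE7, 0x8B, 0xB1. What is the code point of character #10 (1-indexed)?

Offset 0: leading byte 0xE0 = 11100000 → 3-byte char #1 = E0 A6 9D.
Offset 3: leading byte 0x36 = 00110110 → 1-byte char #2 = 36.
Offset 4: leading byte 0xF4 = 11110100 → 4-byte char #3 = F4 8B A0 B8.
Offset 8: leading byte 0xE8 = 11101000 → 3-byte char #4 = E8 A9 8A.
Offset 11: leading byte 0xF0 = 11110000 → 4-byte char #5 = F0 90 8D 82.
Offset 15: leading byte 0xF3 = 11110011 → 4-byte char #6 = F3 84 B4 A9.
Offset 19: leading byte 0x4E = 01001110 → 1-byte char #7 = 4E.
Offset 20: leading byte 0xF4 = 11110100 → 4-byte char #8 = F4 88 98 91.
Offset 24: leading byte 0x7A = 01111010 → 1-byte char #9 = 7A.
Offset 25: leading byte 0xE7 = 11100111 → 3-byte char #10 = E7 8B B1.
Leading byte 0xE7 = 11100111 matches 1110xxxx → 3-byte sequence.
Byte 1: 0xE7 = 11100111, payload 0111 (4 bits).
Byte 2: 0x8B = 10001011 (10xxxxxx ✓), payload 001011.
Byte 3: 0xB1 = 10110001 (10xxxxxx ✓), payload 110001.
Concatenate: 0111001011110001 = 0x72F1 (16 bits → U+72F1).

U+72F1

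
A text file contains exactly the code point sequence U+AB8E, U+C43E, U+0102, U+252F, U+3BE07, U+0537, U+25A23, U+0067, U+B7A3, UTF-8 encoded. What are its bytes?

U+AB8E: 3-byte form → EA AE 8E.
U+C43E: 3-byte form → EC 90 BE.
U+0102: 2-byte form → C4 82.
U+252F: 3-byte form → E2 94 AF.
U+3BE07: 4-byte form → F0 BB B8 87.
U+0537: 2-byte form → D4 B7.
U+25A23: 4-byte form → F0 A5 A8 A3.
U+0067: 1-byte form → 67.
U+B7A3: 3-byte form → EB 9E A3.
Concatenated (25 bytes): EA AE 8E EC 90 BE C4 82 E2 94 AF F0 BB B8 87 D4 B7 F0 A5 A8 A3 67 EB 9E A3.

EA AE 8E EC 90 BE C4 82 E2 94 AF F0 BB B8 87 D4 B7 F0 A5 A8 A3 67 EB 9E A3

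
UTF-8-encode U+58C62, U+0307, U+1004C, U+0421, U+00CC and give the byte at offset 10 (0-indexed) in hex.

0xD0

U+58C62 → 4-byte form F1 98 B1 A2 at offsets 0–3.
U+0307 → 2-byte form CC 87 at offsets 4–5.
U+1004C → 4-byte form F0 90 81 8C at offsets 6–9.
U+0421 → 2-byte form D0 A1 at offsets 10–11.
Offset 10 falls in char 4's range; it's byte 1 of D0 A1 = 0xD0.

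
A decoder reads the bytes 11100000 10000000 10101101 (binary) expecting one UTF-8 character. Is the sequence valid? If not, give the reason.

invalid (overlong encoding)

Leading byte 0xE0 = 11100000 → 3-byte form.
Continuation bytes all match 10xxxxxx. Payload decodes to 0x2D.
But 0x2D < 0x800, the minimum for a 3-byte sequence — this is an overlong encoding.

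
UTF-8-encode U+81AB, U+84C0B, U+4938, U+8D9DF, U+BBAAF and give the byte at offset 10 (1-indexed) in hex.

1-indexed offset 10 is 0-indexed offset 9.
U+81AB → 3-byte form E8 86 AB at offsets 0–2.
U+84C0B → 4-byte form F2 84 B0 8B at offsets 3–6.
U+4938 → 3-byte form E4 A4 B8 at offsets 7–9.
Offset 9 falls in char 3's range; it's byte 3 of E4 A4 B8 = 0xB8.

0xB8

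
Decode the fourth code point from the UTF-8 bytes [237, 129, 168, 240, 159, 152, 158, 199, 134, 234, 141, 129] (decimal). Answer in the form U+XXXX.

Offset 0: leading byte 0xED = 11101101 → 3-byte char #1 = ED 81 A8.
Offset 3: leading byte 0xF0 = 11110000 → 4-byte char #2 = F0 9F 98 9E.
Offset 7: leading byte 0xC7 = 11000111 → 2-byte char #3 = C7 86.
Offset 9: leading byte 0xEA = 11101010 → 3-byte char #4 = EA 8D 81.
Leading byte 0xEA = 11101010 matches 1110xxxx → 3-byte sequence.
Byte 1: 0xEA = 11101010, payload 1010 (4 bits).
Byte 2: 0x8D = 10001101 (10xxxxxx ✓), payload 001101.
Byte 3: 0x81 = 10000001 (10xxxxxx ✓), payload 000001.
Concatenate: 1010001101000001 = 0xA341 (16 bits → U+A341).

U+A341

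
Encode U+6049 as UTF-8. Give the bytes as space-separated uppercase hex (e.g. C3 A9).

E6 81 89

U+6049 = 0x6049 = 24649 decimal. In range U+0800–U+FFFF → 3-byte form: 1110xxxx 10xxxxxx 10xxxxxx.
Binary (16 bits): 0110000001001001.
Split 4+6+6: 0110 | 000001 | 001001.
Byte 1: 11100110 = 0xE6.
Byte 2: 10000001 = 0x81.
Byte 3: 10001001 = 0x89.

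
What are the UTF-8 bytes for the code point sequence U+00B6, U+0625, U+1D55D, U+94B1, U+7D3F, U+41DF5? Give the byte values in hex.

C2 B6 D8 A5 F0 9D 95 9D E9 92 B1 E7 B4 BF F1 81 B7 B5

U+00B6: 2-byte form → C2 B6.
U+0625: 2-byte form → D8 A5.
U+1D55D: 4-byte form → F0 9D 95 9D.
U+94B1: 3-byte form → E9 92 B1.
U+7D3F: 3-byte form → E7 B4 BF.
U+41DF5: 4-byte form → F1 81 B7 B5.
Concatenated (18 bytes): C2 B6 D8 A5 F0 9D 95 9D E9 92 B1 E7 B4 BF F1 81 B7 B5.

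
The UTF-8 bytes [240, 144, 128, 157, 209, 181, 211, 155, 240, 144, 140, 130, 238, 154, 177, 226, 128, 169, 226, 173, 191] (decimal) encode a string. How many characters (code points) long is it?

7

Byte at offset 0: 0xF0 = 11110000 → 4-byte char (#1). Advance 4.
Byte at offset 4: 0xD1 = 11010001 → 2-byte char (#2). Advance 2.
Byte at offset 6: 0xD3 = 11010011 → 2-byte char (#3). Advance 2.
Byte at offset 8: 0xF0 = 11110000 → 4-byte char (#4). Advance 4.
Byte at offset 12: 0xEE = 11101110 → 3-byte char (#5). Advance 3.
Byte at offset 15: 0xE2 = 11100010 → 3-byte char (#6). Advance 3.
Byte at offset 18: 0xE2 = 11100010 → 3-byte char (#7). Advance 3.
Reached end at offset 21 after 7 code points.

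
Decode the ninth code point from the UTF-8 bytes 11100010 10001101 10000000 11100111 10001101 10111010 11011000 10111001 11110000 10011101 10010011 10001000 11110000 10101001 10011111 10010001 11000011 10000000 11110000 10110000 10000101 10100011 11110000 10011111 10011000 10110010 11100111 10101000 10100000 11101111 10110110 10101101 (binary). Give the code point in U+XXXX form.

U+7A20

Offset 0: leading byte 0xE2 = 11100010 → 3-byte char #1 = E2 8D 80.
Offset 3: leading byte 0xE7 = 11100111 → 3-byte char #2 = E7 8D BA.
Offset 6: leading byte 0xD8 = 11011000 → 2-byte char #3 = D8 B9.
Offset 8: leading byte 0xF0 = 11110000 → 4-byte char #4 = F0 9D 93 88.
Offset 12: leading byte 0xF0 = 11110000 → 4-byte char #5 = F0 A9 9F 91.
Offset 16: leading byte 0xC3 = 11000011 → 2-byte char #6 = C3 80.
Offset 18: leading byte 0xF0 = 11110000 → 4-byte char #7 = F0 B0 85 A3.
Offset 22: leading byte 0xF0 = 11110000 → 4-byte char #8 = F0 9F 98 B2.
Offset 26: leading byte 0xE7 = 11100111 → 3-byte char #9 = E7 A8 A0.
Leading byte 0xE7 = 11100111 matches 1110xxxx → 3-byte sequence.
Byte 1: 0xE7 = 11100111, payload 0111 (4 bits).
Byte 2: 0xA8 = 10101000 (10xxxxxx ✓), payload 101000.
Byte 3: 0xA0 = 10100000 (10xxxxxx ✓), payload 100000.
Concatenate: 0111101000100000 = 0x7A20 (16 bits → U+7A20).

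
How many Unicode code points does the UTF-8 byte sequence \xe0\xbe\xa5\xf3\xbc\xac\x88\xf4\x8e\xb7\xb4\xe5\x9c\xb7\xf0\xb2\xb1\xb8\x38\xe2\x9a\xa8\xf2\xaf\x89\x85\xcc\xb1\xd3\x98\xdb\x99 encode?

11

Byte at offset 0: 0xE0 = 11100000 → 3-byte char (#1). Advance 3.
Byte at offset 3: 0xF3 = 11110011 → 4-byte char (#2). Advance 4.
Byte at offset 7: 0xF4 = 11110100 → 4-byte char (#3). Advance 4.
Byte at offset 11: 0xE5 = 11100101 → 3-byte char (#4). Advance 3.
Byte at offset 14: 0xF0 = 11110000 → 4-byte char (#5). Advance 4.
Byte at offset 18: 0x38 = 00111000 → 1-byte char (#6). Advance 1.
Byte at offset 19: 0xE2 = 11100010 → 3-byte char (#7). Advance 3.
Byte at offset 22: 0xF2 = 11110010 → 4-byte char (#8). Advance 4.
Byte at offset 26: 0xCC = 11001100 → 2-byte char (#9). Advance 2.
Byte at offset 28: 0xD3 = 11010011 → 2-byte char (#10). Advance 2.
Byte at offset 30: 0xDB = 11011011 → 2-byte char (#11). Advance 2.
Reached end at offset 32 after 11 code points.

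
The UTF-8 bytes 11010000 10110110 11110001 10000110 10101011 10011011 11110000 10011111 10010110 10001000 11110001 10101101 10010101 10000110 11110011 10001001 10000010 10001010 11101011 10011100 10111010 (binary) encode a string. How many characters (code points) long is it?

6

Byte at offset 0: 0xD0 = 11010000 → 2-byte char (#1). Advance 2.
Byte at offset 2: 0xF1 = 11110001 → 4-byte char (#2). Advance 4.
Byte at offset 6: 0xF0 = 11110000 → 4-byte char (#3). Advance 4.
Byte at offset 10: 0xF1 = 11110001 → 4-byte char (#4). Advance 4.
Byte at offset 14: 0xF3 = 11110011 → 4-byte char (#5). Advance 4.
Byte at offset 18: 0xEB = 11101011 → 3-byte char (#6). Advance 3.
Reached end at offset 21 after 6 code points.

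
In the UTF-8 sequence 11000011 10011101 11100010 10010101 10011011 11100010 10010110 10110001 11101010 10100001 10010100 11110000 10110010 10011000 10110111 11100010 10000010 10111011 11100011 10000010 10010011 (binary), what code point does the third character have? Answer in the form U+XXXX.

U+25B1

Offset 0: leading byte 0xC3 = 11000011 → 2-byte char #1 = C3 9D.
Offset 2: leading byte 0xE2 = 11100010 → 3-byte char #2 = E2 95 9B.
Offset 5: leading byte 0xE2 = 11100010 → 3-byte char #3 = E2 96 B1.
Leading byte 0xE2 = 11100010 matches 1110xxxx → 3-byte sequence.
Byte 1: 0xE2 = 11100010, payload 0010 (4 bits).
Byte 2: 0x96 = 10010110 (10xxxxxx ✓), payload 010110.
Byte 3: 0xB1 = 10110001 (10xxxxxx ✓), payload 110001.
Concatenate: 0010010110110001 = 0x25B1 (16 bits → U+25B1).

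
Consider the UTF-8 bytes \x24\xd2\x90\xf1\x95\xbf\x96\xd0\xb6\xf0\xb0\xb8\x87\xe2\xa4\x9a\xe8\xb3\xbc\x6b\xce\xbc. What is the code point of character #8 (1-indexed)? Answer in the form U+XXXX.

U+006B

Offset 0: leading byte 0x24 = 00100100 → 1-byte char #1 = 24.
Offset 1: leading byte 0xD2 = 11010010 → 2-byte char #2 = D2 90.
Offset 3: leading byte 0xF1 = 11110001 → 4-byte char #3 = F1 95 BF 96.
Offset 7: leading byte 0xD0 = 11010000 → 2-byte char #4 = D0 B6.
Offset 9: leading byte 0xF0 = 11110000 → 4-byte char #5 = F0 B0 B8 87.
Offset 13: leading byte 0xE2 = 11100010 → 3-byte char #6 = E2 A4 9A.
Offset 16: leading byte 0xE8 = 11101000 → 3-byte char #7 = E8 B3 BC.
Offset 19: leading byte 0x6B = 01101011 → 1-byte char #8 = 6B.
Leading byte 0x6B = 01101011 matches 0xxxxxxx → 1-byte sequence.
Byte 1: 0x6B = 01101011, payload 1101011 (7 bits).
Concatenate: 1101011 = 0x6B (7 bits → U+006B).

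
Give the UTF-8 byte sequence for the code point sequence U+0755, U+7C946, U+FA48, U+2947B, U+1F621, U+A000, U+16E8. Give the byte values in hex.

DD 95 F1 BC A5 86 EF A9 88 F0 A9 91 BB F0 9F 98 A1 EA 80 80 E1 9B A8

U+0755: 2-byte form → DD 95.
U+7C946: 4-byte form → F1 BC A5 86.
U+FA48: 3-byte form → EF A9 88.
U+2947B: 4-byte form → F0 A9 91 BB.
U+1F621: 4-byte form → F0 9F 98 A1.
U+A000: 3-byte form → EA 80 80.
U+16E8: 3-byte form → E1 9B A8.
Concatenated (23 bytes): DD 95 F1 BC A5 86 EF A9 88 F0 A9 91 BB F0 9F 98 A1 EA 80 80 E1 9B A8.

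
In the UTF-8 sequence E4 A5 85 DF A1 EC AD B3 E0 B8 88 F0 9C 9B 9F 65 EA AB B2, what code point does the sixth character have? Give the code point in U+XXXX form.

Offset 0: leading byte 0xE4 = 11100100 → 3-byte char #1 = E4 A5 85.
Offset 3: leading byte 0xDF = 11011111 → 2-byte char #2 = DF A1.
Offset 5: leading byte 0xEC = 11101100 → 3-byte char #3 = EC AD B3.
Offset 8: leading byte 0xE0 = 11100000 → 3-byte char #4 = E0 B8 88.
Offset 11: leading byte 0xF0 = 11110000 → 4-byte char #5 = F0 9C 9B 9F.
Offset 15: leading byte 0x65 = 01100101 → 1-byte char #6 = 65.
Leading byte 0x65 = 01100101 matches 0xxxxxxx → 1-byte sequence.
Byte 1: 0x65 = 01100101, payload 1100101 (7 bits).
Concatenate: 1100101 = 0x65 (7 bits → U+0065).

U+0065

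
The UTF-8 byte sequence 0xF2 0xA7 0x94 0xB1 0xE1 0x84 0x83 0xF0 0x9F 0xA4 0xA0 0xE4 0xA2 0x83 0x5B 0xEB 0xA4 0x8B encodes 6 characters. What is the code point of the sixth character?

Offset 0: leading byte 0xF2 = 11110010 → 4-byte char #1 = F2 A7 94 B1.
Offset 4: leading byte 0xE1 = 11100001 → 3-byte char #2 = E1 84 83.
Offset 7: leading byte 0xF0 = 11110000 → 4-byte char #3 = F0 9F A4 A0.
Offset 11: leading byte 0xE4 = 11100100 → 3-byte char #4 = E4 A2 83.
Offset 14: leading byte 0x5B = 01011011 → 1-byte char #5 = 5B.
Offset 15: leading byte 0xEB = 11101011 → 3-byte char #6 = EB A4 8B.
Leading byte 0xEB = 11101011 matches 1110xxxx → 3-byte sequence.
Byte 1: 0xEB = 11101011, payload 1011 (4 bits).
Byte 2: 0xA4 = 10100100 (10xxxxxx ✓), payload 100100.
Byte 3: 0x8B = 10001011 (10xxxxxx ✓), payload 001011.
Concatenate: 1011100100001011 = 0xB90B (16 bits → U+B90B).

U+B90B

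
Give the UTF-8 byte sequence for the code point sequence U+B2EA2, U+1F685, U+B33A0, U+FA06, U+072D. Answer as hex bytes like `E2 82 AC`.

U+B2EA2: 4-byte form → F2 B2 BA A2.
U+1F685: 4-byte form → F0 9F 9A 85.
U+B33A0: 4-byte form → F2 B3 8E A0.
U+FA06: 3-byte form → EF A8 86.
U+072D: 2-byte form → DC AD.
Concatenated (17 bytes): F2 B2 BA A2 F0 9F 9A 85 F2 B3 8E A0 EF A8 86 DC AD.

F2 B2 BA A2 F0 9F 9A 85 F2 B3 8E A0 EF A8 86 DC AD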